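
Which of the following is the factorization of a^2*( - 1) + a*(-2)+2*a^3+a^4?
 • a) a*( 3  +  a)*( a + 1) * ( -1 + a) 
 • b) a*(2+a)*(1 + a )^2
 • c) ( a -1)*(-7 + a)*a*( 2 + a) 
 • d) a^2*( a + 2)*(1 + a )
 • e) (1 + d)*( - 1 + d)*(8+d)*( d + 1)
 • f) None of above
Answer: f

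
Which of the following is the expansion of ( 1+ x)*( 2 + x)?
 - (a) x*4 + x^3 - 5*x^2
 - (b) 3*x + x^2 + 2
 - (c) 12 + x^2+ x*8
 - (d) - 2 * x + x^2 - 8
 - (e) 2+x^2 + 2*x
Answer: b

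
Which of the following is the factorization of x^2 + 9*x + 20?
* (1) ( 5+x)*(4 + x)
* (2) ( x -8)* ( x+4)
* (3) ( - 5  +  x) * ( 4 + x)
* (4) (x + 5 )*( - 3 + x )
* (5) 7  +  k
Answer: 1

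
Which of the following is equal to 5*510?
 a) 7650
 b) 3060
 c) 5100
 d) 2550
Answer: d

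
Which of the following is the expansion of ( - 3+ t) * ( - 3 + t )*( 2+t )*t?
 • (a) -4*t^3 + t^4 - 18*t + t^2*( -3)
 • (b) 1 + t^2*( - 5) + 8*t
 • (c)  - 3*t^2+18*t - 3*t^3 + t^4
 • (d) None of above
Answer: d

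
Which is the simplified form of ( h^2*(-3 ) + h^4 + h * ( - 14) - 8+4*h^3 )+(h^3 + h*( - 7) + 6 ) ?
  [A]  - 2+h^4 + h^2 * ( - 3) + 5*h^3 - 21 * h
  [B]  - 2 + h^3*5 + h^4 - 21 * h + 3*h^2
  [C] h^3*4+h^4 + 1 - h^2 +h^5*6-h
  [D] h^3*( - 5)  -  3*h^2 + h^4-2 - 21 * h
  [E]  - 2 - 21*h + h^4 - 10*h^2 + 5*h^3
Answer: A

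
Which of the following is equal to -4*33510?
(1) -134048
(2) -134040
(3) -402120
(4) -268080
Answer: 2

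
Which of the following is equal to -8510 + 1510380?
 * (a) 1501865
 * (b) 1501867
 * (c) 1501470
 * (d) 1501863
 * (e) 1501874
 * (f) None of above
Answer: f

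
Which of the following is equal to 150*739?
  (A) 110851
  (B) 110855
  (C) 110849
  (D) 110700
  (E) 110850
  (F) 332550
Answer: E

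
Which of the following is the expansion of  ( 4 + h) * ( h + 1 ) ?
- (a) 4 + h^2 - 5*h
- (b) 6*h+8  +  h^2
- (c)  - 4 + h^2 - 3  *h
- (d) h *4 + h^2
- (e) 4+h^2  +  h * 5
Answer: e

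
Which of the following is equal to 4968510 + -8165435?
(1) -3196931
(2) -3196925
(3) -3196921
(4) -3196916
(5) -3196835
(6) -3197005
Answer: 2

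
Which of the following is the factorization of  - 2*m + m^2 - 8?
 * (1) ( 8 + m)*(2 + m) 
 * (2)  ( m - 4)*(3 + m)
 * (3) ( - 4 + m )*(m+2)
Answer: 3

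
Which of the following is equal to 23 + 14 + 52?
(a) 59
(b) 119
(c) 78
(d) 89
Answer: d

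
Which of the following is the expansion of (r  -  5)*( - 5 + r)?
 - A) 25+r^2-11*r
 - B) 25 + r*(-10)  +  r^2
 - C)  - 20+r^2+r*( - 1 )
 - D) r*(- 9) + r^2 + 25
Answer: B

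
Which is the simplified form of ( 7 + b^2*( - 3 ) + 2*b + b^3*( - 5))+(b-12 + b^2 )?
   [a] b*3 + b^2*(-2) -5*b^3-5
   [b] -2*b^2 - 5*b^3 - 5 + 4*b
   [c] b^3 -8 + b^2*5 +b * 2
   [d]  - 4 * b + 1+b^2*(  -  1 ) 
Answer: a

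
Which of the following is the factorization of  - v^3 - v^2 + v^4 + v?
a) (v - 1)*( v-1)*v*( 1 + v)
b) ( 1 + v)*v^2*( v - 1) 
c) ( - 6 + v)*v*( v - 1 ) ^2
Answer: a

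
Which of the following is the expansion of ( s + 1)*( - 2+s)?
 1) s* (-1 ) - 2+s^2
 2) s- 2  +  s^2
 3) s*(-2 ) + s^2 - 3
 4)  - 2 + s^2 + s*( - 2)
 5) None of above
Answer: 1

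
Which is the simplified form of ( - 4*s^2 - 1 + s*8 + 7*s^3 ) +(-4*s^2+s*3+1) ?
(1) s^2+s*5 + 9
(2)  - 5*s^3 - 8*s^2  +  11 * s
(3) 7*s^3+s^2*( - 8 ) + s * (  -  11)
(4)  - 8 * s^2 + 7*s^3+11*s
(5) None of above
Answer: 4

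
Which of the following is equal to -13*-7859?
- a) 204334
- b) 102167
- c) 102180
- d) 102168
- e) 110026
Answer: b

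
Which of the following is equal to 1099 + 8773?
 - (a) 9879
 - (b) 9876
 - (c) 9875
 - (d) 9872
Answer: d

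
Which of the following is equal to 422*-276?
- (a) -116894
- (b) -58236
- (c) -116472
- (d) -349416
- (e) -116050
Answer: c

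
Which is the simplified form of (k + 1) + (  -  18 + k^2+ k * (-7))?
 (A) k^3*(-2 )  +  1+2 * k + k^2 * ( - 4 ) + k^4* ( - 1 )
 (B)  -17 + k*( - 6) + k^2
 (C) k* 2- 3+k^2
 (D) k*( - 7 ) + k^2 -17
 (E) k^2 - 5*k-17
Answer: B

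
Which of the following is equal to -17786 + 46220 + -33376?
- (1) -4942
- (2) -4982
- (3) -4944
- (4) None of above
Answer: 1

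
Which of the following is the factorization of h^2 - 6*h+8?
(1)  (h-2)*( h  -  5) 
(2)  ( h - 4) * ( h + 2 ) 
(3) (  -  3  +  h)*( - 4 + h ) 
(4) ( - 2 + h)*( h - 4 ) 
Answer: 4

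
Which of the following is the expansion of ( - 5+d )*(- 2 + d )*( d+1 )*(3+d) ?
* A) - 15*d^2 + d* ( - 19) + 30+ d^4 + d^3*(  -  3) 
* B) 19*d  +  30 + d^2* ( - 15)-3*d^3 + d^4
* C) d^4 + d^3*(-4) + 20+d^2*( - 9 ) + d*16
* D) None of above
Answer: B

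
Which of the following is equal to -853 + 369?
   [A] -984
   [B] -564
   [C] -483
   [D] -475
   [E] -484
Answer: E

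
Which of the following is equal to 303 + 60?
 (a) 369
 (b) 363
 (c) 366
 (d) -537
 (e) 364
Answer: b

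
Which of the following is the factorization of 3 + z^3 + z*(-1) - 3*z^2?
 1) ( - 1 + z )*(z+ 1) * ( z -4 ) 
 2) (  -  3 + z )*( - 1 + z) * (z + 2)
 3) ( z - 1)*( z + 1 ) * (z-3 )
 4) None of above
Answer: 3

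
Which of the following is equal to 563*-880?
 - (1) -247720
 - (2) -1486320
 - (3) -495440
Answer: 3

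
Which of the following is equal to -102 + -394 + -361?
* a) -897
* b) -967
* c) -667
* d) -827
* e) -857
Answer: e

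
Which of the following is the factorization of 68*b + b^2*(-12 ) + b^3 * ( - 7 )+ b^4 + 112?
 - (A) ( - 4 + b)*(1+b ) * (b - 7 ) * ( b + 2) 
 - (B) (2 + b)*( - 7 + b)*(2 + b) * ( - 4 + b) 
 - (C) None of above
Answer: B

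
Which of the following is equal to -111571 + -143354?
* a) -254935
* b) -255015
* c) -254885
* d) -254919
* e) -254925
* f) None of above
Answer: e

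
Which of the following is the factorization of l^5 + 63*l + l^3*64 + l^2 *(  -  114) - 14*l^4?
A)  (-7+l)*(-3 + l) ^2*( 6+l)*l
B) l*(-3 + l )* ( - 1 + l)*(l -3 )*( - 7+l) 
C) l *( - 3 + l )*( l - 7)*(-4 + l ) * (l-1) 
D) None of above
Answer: B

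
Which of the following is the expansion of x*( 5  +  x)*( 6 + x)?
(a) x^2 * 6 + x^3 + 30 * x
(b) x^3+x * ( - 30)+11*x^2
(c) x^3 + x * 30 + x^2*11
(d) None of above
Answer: c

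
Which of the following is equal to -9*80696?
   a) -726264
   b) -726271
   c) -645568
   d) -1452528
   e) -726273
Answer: a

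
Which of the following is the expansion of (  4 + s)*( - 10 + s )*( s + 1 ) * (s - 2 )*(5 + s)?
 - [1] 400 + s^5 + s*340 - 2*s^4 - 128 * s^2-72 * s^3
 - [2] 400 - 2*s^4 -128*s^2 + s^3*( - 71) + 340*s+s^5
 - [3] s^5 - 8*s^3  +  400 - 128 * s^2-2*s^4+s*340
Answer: 2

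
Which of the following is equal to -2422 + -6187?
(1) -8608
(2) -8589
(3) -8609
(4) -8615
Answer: 3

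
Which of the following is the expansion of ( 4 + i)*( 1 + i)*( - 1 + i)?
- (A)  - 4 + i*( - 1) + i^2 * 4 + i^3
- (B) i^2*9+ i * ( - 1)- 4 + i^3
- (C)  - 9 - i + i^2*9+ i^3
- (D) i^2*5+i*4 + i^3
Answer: A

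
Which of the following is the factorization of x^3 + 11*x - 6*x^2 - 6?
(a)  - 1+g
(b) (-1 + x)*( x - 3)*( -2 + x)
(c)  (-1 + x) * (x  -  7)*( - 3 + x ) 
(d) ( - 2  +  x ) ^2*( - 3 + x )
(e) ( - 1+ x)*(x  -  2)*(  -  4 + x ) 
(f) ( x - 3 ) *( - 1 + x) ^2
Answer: b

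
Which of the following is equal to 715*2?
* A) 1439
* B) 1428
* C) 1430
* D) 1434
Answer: C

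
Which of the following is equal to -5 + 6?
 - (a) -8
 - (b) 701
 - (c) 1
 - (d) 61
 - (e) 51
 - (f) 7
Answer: c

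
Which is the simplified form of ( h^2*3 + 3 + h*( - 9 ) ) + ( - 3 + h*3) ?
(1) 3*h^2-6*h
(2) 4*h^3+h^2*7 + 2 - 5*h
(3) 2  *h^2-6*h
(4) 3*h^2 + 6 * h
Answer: 1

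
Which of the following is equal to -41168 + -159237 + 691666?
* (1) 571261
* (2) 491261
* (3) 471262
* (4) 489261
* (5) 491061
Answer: 2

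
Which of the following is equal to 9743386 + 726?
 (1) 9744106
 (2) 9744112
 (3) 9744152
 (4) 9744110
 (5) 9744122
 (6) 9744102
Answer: 2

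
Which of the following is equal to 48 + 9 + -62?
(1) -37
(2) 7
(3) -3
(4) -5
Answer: 4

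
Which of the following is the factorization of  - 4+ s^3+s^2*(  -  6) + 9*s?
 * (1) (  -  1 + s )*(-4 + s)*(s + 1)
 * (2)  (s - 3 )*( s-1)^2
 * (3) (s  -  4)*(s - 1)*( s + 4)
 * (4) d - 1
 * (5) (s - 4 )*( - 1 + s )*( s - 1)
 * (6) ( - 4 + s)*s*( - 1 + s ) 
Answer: 5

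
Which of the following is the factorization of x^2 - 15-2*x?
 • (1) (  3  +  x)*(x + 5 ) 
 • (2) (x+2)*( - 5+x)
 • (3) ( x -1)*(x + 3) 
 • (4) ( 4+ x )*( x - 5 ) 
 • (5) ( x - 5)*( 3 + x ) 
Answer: 5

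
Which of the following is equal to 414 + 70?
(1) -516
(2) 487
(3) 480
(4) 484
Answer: 4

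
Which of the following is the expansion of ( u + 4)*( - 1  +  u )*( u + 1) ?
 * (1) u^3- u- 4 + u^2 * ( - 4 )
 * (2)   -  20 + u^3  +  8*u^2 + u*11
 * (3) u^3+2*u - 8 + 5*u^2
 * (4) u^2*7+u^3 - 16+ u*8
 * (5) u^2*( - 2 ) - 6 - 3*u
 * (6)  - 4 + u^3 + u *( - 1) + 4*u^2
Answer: 6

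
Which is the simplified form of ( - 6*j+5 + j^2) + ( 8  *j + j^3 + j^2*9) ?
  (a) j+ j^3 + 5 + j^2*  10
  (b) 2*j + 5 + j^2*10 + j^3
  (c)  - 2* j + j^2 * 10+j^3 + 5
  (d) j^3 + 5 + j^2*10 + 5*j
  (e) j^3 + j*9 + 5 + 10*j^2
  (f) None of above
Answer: b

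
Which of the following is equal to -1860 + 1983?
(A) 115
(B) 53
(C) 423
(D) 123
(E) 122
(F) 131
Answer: D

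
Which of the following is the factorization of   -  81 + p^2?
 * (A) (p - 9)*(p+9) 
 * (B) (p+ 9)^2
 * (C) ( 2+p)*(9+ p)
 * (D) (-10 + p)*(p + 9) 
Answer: A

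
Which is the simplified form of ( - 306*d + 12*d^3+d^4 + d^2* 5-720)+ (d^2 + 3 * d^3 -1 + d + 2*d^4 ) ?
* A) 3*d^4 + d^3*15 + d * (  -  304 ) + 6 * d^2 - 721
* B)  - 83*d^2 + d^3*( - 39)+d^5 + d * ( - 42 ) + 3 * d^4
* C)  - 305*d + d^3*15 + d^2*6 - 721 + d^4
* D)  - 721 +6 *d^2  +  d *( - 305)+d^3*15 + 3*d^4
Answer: D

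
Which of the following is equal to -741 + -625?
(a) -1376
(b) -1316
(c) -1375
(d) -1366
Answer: d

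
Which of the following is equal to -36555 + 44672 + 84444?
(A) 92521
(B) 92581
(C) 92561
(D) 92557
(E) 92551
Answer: C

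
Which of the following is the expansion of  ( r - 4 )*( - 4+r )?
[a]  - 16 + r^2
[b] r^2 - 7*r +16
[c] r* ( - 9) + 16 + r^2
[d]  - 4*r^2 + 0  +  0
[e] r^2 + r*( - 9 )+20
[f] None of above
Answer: f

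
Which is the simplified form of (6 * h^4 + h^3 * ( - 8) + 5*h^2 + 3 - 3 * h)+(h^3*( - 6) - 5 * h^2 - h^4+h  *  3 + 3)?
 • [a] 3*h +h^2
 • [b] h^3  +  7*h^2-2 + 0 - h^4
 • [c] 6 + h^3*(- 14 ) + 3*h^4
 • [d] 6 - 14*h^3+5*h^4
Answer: d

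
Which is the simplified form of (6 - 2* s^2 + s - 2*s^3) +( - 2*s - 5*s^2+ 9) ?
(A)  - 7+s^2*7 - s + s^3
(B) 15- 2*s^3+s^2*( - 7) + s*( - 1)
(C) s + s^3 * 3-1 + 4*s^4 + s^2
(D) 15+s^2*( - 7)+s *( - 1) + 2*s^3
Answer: B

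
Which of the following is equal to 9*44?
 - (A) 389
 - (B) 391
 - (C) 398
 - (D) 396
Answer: D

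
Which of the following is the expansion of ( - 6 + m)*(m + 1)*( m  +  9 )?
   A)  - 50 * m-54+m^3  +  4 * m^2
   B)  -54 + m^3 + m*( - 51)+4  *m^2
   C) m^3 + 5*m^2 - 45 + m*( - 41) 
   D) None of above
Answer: B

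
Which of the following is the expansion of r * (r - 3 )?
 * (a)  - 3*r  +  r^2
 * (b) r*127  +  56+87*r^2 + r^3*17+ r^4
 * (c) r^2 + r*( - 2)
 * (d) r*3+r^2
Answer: a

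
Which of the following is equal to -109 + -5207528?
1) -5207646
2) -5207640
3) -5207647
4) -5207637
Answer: 4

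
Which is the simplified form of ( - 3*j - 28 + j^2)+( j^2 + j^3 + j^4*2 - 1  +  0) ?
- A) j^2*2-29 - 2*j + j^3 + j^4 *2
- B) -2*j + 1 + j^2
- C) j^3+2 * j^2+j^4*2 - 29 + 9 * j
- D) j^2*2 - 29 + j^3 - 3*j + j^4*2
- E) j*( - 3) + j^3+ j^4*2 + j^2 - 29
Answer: D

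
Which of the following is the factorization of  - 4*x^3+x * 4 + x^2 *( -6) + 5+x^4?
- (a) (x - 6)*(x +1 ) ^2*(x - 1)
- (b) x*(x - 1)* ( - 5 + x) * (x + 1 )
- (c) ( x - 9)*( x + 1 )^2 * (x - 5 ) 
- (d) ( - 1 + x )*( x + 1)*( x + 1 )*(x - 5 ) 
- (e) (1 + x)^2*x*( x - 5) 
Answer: d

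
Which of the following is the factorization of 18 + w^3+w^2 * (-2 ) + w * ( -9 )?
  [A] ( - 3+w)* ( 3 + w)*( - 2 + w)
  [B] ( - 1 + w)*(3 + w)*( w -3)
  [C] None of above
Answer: A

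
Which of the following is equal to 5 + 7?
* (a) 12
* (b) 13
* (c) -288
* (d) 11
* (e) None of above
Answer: a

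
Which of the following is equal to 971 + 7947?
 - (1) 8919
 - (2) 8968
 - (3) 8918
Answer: 3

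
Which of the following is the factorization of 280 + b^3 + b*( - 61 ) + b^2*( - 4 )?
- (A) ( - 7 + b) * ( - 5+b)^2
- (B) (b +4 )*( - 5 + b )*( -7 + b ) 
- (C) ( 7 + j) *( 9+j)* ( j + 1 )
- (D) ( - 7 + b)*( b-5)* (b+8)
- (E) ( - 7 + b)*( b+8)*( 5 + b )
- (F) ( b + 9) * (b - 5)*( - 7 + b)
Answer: D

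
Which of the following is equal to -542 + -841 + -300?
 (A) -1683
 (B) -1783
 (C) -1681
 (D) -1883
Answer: A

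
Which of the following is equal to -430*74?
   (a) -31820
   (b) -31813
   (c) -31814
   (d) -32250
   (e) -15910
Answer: a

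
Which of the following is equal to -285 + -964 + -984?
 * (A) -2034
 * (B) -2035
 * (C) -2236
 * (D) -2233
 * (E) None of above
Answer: D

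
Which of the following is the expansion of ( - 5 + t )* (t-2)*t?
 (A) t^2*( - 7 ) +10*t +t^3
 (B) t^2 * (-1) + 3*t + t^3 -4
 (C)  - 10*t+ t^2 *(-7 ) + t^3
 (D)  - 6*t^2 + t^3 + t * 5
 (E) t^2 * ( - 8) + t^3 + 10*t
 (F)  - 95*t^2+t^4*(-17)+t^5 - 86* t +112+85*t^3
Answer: A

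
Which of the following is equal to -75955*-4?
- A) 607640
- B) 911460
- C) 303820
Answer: C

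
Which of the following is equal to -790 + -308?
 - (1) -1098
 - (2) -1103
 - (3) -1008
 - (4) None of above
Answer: 1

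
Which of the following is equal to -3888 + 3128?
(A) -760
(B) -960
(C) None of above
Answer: A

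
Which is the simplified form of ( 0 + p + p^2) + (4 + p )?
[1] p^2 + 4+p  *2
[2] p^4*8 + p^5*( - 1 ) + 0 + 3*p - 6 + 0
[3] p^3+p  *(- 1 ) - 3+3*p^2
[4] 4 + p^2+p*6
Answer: 1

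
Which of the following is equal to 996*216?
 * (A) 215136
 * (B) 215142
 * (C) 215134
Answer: A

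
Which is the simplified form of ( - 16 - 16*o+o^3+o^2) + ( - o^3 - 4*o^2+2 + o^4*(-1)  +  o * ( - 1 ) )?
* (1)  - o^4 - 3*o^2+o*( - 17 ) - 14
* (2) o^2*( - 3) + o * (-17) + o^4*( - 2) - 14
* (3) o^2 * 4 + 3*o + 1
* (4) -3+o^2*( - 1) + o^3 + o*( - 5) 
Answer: 1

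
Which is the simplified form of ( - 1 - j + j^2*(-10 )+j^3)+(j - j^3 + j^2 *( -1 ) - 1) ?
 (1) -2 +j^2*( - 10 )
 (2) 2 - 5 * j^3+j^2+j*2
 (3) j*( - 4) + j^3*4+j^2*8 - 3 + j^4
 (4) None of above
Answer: 4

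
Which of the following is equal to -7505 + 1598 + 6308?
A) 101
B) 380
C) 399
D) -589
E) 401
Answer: E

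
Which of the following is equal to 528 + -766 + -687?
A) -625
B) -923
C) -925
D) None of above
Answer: C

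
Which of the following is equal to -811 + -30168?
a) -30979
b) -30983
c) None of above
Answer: a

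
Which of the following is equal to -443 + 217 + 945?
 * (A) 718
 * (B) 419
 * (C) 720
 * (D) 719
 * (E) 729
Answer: D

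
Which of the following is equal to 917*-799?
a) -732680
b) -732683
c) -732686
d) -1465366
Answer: b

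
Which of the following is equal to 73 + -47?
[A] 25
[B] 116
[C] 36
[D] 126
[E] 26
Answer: E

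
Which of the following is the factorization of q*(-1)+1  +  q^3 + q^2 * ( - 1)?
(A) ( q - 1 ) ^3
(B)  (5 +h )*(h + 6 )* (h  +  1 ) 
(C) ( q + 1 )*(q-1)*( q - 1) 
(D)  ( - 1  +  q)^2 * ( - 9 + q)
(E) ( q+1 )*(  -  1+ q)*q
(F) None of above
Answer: C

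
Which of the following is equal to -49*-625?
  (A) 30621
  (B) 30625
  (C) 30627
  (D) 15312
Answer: B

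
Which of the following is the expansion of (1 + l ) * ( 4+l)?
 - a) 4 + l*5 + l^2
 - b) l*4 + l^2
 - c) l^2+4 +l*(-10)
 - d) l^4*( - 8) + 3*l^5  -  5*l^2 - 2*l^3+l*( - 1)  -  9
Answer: a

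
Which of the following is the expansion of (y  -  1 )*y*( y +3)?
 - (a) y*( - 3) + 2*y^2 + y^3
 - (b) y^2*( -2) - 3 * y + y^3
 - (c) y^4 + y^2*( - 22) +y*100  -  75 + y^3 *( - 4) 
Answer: a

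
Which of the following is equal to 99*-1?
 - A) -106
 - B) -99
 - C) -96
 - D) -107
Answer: B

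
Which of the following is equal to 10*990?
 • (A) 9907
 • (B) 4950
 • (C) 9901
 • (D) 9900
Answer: D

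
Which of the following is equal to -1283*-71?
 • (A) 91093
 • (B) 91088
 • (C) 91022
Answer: A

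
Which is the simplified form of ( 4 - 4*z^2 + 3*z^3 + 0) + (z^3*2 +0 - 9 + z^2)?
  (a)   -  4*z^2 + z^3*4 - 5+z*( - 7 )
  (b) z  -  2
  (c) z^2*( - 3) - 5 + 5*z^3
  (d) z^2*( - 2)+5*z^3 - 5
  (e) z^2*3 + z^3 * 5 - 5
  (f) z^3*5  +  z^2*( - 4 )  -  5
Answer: c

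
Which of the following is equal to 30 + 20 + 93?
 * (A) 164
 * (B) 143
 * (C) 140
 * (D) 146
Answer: B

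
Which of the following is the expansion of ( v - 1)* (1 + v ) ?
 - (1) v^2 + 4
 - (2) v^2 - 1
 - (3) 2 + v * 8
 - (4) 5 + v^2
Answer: 2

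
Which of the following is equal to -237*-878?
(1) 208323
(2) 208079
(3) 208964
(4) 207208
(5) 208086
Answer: 5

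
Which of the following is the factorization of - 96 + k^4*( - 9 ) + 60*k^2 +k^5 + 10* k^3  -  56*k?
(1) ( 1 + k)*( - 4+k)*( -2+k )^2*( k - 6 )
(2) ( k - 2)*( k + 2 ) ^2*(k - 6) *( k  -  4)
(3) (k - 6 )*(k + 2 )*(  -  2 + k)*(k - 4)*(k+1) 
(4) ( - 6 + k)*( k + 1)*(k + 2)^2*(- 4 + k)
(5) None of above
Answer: 3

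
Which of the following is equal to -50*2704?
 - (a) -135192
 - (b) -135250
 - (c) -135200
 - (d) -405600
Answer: c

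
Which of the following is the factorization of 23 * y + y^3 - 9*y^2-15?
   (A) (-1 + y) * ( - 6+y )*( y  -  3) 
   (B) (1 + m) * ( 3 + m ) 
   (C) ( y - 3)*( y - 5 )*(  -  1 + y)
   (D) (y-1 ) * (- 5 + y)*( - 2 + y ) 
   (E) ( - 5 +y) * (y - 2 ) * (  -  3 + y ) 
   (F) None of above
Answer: C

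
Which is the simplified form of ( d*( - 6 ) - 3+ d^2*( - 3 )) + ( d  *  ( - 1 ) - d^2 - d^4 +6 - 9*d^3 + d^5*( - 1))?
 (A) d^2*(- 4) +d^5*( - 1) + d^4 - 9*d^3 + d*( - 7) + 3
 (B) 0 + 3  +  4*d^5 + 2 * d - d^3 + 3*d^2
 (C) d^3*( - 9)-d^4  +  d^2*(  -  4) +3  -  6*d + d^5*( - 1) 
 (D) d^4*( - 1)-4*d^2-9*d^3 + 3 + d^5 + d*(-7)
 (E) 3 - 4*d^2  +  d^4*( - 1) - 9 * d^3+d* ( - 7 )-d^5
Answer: E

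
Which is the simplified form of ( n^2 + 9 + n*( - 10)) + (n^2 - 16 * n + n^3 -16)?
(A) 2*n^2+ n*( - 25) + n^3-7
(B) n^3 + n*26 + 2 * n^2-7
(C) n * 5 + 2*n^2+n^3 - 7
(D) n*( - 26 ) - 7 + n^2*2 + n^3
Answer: D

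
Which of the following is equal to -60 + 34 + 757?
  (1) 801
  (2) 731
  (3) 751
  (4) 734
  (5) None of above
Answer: 2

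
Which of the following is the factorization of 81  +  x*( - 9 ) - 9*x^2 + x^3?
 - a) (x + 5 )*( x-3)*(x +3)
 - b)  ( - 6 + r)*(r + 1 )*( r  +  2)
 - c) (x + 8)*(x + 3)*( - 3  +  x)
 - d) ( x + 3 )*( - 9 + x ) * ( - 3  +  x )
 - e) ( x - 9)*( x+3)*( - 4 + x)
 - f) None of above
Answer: d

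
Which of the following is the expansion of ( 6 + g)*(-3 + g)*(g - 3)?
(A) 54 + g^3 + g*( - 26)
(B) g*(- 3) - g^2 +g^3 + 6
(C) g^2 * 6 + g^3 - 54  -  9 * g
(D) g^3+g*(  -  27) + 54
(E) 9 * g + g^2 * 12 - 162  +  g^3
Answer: D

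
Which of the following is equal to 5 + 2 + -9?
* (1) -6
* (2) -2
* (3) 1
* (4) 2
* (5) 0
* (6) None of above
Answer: 2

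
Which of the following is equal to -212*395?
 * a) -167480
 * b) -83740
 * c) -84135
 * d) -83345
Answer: b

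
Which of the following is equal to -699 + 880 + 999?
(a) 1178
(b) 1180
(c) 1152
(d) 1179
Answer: b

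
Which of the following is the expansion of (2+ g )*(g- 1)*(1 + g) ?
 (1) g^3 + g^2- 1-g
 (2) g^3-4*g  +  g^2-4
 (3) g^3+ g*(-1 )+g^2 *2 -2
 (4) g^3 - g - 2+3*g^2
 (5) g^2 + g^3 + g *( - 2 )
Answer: 3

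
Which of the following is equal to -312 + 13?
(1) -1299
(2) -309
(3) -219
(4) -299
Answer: 4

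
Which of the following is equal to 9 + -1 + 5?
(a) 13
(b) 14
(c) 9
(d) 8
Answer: a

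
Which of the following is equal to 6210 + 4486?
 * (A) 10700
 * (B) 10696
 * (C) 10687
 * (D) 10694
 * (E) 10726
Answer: B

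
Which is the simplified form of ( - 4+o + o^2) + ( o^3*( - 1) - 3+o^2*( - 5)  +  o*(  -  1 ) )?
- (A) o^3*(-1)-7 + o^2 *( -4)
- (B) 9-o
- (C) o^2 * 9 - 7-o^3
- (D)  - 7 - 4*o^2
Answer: A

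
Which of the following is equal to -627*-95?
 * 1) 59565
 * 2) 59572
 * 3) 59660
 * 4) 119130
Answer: 1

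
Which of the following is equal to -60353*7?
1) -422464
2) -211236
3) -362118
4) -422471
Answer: 4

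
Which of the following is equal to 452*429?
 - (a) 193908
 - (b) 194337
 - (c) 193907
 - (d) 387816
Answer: a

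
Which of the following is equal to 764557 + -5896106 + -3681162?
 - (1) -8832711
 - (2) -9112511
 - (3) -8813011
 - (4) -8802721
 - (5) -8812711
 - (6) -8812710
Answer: 5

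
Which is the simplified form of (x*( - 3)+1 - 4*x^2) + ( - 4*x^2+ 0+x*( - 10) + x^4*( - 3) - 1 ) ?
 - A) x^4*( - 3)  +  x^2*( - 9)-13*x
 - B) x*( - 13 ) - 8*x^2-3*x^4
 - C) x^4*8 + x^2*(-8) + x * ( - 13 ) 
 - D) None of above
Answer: B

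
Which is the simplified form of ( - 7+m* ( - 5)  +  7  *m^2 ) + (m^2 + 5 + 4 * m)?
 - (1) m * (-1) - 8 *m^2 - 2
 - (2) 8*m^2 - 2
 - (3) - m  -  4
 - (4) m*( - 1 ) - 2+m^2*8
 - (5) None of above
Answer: 4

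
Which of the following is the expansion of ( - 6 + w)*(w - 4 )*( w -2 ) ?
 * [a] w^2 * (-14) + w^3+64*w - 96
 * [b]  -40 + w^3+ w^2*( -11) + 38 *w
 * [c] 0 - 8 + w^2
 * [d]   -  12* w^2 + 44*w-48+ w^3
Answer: d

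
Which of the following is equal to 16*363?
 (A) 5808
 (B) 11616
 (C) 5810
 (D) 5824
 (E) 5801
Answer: A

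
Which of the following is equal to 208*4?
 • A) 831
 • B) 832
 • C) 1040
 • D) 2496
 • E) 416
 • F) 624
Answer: B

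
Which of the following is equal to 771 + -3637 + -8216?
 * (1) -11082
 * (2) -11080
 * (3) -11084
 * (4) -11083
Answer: 1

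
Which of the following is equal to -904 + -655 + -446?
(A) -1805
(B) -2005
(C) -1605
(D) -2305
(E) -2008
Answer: B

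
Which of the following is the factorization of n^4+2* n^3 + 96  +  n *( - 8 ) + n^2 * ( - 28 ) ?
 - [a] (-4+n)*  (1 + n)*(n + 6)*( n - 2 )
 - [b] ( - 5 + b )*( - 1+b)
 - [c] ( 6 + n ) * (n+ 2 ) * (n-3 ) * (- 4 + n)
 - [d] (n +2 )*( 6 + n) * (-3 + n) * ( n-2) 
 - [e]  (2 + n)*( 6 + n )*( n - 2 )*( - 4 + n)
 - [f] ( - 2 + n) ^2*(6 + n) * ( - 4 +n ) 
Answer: e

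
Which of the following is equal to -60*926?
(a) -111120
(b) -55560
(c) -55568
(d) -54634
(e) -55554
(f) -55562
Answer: b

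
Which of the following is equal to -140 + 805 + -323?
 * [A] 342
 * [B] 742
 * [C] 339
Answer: A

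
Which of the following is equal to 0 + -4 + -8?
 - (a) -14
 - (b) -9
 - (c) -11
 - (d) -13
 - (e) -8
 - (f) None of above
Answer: f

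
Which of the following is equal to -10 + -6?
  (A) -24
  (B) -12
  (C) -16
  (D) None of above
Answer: C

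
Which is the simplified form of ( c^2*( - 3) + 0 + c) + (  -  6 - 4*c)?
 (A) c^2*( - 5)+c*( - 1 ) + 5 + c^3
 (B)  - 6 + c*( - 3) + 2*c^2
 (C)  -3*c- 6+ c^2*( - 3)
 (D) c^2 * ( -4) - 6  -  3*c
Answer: C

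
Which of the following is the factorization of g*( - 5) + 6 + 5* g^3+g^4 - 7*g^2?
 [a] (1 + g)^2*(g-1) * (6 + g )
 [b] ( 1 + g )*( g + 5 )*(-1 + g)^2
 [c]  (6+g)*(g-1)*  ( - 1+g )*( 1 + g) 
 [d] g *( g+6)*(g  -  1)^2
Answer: c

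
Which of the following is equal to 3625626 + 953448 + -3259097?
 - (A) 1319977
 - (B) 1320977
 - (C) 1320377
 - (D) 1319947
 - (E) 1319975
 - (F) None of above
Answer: A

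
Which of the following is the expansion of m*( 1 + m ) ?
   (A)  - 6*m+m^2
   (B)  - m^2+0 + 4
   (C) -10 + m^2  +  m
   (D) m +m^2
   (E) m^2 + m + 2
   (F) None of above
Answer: D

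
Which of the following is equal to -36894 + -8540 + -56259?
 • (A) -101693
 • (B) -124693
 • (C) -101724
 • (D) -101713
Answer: A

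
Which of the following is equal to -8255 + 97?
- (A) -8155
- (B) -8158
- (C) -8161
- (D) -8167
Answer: B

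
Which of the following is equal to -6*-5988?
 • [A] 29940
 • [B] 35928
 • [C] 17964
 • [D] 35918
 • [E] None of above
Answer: B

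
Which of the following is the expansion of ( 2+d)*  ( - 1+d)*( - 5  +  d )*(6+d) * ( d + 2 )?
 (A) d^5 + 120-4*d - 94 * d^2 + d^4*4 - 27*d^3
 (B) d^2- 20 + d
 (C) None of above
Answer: A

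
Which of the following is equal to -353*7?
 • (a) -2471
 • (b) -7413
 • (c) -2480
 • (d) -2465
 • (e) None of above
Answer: a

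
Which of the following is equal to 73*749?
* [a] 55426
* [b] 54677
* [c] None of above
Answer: b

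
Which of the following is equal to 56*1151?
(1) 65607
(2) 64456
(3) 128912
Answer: 2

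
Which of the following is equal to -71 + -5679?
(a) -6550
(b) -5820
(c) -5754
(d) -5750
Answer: d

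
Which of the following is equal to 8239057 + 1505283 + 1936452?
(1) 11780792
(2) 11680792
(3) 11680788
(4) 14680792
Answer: 2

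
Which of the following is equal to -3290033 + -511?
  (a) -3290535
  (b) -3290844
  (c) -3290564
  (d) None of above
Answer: d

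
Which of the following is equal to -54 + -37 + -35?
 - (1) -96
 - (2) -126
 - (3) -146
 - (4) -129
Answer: 2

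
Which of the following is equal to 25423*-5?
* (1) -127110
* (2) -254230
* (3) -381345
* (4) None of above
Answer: 4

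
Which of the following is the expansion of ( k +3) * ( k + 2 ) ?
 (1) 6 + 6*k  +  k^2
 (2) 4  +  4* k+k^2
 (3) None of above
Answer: 3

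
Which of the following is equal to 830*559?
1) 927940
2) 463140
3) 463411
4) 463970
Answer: 4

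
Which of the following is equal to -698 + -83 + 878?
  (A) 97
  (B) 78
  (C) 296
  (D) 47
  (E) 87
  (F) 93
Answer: A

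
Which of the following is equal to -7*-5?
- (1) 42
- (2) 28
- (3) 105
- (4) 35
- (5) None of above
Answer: 4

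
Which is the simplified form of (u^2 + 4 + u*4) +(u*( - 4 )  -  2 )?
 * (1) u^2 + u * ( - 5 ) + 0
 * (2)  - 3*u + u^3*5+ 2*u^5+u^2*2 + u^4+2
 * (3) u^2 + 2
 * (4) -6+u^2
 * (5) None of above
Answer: 3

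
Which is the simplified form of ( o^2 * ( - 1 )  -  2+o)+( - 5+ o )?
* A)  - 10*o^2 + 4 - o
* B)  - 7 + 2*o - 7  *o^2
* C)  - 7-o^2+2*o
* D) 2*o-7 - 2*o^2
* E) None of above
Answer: C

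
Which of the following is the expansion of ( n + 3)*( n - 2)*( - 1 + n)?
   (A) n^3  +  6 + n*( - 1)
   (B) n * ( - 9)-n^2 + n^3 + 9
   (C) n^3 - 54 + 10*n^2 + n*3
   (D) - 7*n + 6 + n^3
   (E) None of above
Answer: D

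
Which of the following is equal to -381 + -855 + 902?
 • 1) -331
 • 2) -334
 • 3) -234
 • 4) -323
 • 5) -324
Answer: 2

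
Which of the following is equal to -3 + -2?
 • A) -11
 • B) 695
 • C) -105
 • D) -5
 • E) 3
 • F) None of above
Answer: D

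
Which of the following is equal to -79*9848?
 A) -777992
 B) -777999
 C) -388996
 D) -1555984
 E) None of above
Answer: A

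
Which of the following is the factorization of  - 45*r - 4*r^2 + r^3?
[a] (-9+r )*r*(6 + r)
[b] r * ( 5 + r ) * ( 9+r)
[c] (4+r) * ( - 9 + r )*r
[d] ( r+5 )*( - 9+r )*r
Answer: d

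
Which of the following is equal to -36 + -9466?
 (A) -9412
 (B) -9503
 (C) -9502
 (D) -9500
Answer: C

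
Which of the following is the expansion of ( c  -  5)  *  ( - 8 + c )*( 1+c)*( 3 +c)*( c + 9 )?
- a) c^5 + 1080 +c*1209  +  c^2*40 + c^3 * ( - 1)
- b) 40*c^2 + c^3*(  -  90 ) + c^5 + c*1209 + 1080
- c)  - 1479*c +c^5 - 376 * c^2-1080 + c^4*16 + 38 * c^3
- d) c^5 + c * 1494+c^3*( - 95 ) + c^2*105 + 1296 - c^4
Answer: b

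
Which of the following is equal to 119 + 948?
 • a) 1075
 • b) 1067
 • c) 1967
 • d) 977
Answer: b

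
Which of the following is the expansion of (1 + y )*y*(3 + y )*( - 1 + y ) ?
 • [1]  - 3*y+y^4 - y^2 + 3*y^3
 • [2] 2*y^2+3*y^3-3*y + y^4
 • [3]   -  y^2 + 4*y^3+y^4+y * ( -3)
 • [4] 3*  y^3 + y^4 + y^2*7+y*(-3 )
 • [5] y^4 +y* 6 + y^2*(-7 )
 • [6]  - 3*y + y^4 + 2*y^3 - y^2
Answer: 1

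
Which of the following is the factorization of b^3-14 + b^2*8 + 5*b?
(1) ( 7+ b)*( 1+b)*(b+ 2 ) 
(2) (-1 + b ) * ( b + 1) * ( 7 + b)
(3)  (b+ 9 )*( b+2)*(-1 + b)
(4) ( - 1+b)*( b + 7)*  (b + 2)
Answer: 4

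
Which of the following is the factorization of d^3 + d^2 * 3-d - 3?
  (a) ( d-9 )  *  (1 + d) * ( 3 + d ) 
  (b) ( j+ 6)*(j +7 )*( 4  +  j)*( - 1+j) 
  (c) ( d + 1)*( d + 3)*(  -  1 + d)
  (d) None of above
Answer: c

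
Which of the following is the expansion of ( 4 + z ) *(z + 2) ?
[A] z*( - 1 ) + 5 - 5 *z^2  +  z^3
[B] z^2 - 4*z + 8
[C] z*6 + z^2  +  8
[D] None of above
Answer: C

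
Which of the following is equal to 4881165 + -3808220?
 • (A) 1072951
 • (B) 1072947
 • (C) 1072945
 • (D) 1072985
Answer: C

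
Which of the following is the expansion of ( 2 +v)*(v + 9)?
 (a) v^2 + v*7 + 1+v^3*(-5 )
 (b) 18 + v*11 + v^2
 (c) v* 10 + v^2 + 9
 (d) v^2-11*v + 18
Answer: b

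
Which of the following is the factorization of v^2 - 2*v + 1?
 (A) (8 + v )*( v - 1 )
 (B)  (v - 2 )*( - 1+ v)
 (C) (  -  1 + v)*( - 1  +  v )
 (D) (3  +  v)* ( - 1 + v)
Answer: C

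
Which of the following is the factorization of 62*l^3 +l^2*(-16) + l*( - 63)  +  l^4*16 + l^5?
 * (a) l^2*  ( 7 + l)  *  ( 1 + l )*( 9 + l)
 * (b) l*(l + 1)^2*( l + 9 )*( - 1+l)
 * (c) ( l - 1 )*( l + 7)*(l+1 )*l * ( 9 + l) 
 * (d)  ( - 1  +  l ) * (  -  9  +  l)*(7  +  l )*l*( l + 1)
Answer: c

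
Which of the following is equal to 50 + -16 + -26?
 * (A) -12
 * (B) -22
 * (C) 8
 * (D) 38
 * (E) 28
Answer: C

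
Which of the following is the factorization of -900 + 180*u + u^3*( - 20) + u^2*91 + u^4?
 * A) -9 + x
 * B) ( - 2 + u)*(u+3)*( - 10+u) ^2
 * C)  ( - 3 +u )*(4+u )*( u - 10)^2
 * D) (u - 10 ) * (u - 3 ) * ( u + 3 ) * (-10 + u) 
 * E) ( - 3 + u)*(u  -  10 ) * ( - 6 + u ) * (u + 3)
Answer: D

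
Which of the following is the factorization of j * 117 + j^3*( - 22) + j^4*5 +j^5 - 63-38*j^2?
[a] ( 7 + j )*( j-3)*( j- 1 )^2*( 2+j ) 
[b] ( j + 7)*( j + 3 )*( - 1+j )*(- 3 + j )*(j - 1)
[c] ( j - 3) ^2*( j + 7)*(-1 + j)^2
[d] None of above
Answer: b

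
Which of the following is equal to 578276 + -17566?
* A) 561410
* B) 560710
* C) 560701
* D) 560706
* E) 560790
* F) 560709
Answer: B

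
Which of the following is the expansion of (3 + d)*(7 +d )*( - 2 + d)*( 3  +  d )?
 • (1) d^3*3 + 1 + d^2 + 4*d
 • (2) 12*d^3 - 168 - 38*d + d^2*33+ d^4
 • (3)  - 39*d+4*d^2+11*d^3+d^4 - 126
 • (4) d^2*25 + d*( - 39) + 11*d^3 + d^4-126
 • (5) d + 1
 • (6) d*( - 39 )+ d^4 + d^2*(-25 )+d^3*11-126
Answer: 4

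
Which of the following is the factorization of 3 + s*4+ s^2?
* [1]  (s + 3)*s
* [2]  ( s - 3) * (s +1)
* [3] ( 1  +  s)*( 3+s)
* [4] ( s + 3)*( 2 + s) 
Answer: 3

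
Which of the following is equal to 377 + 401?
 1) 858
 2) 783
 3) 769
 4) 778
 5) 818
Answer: 4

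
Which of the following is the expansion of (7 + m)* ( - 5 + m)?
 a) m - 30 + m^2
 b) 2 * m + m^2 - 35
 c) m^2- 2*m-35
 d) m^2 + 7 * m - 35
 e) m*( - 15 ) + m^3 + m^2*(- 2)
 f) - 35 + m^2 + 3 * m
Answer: b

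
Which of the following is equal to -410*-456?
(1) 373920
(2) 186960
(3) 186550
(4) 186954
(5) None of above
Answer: 2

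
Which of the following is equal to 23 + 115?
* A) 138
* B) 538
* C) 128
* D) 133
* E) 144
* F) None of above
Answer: A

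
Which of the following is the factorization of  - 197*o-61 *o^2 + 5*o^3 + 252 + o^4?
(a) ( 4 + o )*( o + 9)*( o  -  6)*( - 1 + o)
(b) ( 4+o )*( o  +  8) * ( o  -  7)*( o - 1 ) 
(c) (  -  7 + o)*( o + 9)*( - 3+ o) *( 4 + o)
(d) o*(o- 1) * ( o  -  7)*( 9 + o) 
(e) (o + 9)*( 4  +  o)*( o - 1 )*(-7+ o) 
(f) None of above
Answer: e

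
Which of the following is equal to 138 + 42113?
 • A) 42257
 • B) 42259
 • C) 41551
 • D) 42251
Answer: D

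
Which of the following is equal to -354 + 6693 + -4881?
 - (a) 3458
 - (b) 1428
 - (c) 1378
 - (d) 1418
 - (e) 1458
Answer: e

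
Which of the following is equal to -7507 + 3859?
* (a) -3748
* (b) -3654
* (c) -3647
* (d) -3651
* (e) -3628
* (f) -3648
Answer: f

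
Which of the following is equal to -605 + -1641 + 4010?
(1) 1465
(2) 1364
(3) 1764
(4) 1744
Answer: 3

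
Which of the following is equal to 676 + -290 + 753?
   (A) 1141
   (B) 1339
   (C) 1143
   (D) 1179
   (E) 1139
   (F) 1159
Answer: E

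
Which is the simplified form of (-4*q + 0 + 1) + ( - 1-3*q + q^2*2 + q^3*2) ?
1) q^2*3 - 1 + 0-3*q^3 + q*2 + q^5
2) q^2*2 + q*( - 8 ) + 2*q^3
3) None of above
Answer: 3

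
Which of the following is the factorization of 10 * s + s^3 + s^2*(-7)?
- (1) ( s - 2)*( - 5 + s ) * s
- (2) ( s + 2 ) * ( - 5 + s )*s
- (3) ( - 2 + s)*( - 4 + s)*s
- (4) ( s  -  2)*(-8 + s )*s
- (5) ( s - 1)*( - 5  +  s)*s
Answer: 1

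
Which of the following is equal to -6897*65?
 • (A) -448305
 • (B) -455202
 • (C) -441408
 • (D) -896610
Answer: A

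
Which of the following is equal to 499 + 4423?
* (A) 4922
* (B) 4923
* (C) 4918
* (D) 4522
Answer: A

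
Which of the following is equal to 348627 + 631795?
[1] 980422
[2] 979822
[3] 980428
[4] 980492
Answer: 1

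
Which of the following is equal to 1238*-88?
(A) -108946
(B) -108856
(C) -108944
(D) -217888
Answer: C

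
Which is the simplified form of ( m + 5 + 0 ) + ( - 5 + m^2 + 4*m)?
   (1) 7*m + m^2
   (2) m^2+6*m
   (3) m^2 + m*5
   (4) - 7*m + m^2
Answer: 3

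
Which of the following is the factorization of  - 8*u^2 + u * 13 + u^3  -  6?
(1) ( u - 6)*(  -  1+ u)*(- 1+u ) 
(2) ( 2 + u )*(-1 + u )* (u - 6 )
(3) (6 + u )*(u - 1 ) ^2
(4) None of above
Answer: 1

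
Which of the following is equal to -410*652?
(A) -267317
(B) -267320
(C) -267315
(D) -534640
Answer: B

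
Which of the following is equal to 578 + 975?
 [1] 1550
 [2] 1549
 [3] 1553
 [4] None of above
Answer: 3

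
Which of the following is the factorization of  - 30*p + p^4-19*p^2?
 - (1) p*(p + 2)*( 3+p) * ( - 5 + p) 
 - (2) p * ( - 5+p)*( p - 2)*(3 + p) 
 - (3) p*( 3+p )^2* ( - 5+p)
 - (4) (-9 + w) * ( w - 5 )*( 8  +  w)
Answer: 1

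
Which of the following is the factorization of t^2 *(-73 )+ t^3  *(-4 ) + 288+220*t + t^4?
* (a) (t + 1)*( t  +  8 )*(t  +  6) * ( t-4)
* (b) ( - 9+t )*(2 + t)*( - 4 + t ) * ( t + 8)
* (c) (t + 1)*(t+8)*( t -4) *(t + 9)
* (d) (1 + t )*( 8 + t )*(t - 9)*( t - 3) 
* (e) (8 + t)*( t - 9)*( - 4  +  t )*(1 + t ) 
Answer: e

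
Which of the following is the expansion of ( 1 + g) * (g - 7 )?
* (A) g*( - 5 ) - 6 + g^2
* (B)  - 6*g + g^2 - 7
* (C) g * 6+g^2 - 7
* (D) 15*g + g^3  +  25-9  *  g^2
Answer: B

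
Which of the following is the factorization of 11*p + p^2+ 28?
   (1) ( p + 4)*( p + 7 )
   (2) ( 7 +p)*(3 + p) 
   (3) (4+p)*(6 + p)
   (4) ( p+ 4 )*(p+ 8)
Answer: 1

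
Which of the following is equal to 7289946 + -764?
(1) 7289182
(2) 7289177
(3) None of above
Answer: 1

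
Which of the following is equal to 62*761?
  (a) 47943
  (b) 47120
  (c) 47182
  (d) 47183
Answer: c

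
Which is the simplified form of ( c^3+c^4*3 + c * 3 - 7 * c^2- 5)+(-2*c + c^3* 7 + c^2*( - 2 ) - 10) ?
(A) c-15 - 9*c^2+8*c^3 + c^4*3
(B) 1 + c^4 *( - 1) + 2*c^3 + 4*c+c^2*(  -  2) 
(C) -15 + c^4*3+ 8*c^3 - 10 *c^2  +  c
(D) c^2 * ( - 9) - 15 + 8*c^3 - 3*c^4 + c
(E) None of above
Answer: A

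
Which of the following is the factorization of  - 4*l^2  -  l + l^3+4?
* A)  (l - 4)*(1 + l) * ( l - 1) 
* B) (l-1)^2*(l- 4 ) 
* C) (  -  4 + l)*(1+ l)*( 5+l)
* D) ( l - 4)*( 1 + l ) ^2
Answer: A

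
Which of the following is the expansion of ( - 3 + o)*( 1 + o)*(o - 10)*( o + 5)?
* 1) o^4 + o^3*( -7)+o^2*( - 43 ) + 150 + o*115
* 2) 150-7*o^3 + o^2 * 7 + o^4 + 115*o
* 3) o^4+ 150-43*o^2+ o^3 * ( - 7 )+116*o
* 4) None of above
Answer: 1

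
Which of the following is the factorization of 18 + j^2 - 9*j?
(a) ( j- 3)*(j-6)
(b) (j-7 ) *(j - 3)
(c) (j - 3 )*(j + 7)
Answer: a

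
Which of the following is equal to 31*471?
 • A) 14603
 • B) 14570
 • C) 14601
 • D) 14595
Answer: C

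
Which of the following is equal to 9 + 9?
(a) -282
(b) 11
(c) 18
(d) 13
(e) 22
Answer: c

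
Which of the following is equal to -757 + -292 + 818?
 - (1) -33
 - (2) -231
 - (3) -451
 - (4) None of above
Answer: 2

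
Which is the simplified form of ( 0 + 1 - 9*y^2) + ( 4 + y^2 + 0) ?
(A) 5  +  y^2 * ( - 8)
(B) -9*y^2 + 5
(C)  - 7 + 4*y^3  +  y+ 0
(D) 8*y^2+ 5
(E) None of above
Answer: A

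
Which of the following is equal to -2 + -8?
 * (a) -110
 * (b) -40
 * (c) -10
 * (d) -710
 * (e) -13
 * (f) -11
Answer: c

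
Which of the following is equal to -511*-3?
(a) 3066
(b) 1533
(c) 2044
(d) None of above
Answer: b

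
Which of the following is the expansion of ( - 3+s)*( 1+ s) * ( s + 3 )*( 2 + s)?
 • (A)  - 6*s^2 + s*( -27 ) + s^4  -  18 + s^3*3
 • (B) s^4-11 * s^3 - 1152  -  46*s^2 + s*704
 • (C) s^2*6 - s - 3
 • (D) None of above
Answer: D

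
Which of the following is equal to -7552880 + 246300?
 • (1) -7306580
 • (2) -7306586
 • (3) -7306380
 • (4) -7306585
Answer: 1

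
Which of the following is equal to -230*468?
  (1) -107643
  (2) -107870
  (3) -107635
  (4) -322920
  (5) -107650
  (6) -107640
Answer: 6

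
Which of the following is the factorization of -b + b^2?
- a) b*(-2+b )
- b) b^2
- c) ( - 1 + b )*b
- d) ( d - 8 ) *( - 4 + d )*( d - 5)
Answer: c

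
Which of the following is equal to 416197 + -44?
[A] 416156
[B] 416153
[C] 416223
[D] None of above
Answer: B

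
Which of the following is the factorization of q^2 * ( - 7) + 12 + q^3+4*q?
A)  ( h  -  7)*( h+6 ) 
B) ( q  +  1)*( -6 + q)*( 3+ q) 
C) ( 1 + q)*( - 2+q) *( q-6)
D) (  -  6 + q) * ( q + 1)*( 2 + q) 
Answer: C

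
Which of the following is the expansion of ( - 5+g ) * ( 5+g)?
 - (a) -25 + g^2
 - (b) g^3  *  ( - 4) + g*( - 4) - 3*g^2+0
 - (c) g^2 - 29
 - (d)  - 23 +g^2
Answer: a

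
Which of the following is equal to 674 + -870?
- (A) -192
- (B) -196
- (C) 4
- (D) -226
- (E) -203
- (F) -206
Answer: B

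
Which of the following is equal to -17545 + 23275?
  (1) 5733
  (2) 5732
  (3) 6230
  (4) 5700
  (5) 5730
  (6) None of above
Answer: 5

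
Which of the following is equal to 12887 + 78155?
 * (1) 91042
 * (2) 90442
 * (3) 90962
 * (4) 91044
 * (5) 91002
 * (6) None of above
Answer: 1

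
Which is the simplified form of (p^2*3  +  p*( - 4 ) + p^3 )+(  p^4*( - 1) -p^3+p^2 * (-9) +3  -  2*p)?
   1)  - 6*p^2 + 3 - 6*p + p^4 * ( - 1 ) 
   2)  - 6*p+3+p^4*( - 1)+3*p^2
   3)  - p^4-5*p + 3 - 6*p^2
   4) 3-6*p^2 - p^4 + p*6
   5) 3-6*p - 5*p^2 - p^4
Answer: 1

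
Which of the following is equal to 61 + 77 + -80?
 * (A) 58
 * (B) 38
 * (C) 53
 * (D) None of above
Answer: A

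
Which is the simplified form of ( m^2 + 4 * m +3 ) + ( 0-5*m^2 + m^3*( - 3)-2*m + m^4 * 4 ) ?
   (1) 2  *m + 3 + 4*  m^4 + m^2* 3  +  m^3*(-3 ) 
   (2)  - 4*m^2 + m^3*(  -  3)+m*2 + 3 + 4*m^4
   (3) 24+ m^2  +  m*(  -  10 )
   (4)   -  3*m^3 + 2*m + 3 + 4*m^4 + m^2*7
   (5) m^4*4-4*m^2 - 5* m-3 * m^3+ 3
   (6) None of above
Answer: 2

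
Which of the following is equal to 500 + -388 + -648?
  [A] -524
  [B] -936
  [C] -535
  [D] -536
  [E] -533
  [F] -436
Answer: D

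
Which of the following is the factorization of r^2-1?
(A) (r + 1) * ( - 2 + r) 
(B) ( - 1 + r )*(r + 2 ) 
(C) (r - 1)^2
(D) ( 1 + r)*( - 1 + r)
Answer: D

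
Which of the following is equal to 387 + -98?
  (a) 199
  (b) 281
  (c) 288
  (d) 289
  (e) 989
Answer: d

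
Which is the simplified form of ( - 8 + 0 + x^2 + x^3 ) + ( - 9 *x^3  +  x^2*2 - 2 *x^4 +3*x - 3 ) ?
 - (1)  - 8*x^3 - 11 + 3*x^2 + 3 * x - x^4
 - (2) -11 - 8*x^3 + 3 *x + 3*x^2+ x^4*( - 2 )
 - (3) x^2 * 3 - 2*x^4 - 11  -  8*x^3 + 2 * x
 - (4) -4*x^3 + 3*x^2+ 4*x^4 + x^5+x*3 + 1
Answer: 2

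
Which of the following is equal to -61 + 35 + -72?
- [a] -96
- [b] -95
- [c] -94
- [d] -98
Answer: d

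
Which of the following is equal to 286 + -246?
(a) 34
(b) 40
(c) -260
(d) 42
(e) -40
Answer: b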